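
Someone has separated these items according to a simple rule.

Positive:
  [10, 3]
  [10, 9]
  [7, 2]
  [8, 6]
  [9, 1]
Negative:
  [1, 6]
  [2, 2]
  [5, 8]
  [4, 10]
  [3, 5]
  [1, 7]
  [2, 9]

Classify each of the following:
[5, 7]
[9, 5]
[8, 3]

Negative, Positive, Positive

Every 'Positive' example satisfies: first > second. None of the 'Negative' examples do.
[5, 7] — 5 < 7, hence Negative. [9, 5] — 9 > 5, hence Positive. [8, 3] — 8 > 3, hence Positive.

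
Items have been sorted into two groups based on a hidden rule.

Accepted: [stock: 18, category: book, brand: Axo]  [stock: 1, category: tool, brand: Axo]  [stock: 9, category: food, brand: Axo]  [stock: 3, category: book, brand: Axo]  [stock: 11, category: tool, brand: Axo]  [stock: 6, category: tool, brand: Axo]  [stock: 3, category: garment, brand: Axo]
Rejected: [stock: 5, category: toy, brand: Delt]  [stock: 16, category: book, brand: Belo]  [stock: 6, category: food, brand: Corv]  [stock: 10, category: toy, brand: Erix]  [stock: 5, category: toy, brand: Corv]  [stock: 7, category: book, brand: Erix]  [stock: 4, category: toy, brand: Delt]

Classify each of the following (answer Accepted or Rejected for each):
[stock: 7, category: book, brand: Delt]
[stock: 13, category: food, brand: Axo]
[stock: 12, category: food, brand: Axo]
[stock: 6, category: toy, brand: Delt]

Rejected, Accepted, Accepted, Rejected

The simplest hypothesis consistent with all the labels is: brand is Axo.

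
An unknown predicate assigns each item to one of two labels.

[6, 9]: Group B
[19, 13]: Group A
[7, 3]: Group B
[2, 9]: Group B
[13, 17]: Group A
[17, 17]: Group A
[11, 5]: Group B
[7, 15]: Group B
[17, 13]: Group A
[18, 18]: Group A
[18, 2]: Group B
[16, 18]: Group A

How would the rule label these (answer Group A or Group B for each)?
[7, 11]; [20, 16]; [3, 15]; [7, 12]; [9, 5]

Group B, Group A, Group B, Group B, Group B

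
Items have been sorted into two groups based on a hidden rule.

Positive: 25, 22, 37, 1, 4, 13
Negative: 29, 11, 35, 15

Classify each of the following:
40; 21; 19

Positive, Negative, Positive

The common property of the 'Positive' items is: ≡ 1 (mod 3). No 'Negative' item has it.
40: 40 mod 3 = 1, has this property → Positive.
21: 21 mod 3 = 0, fails the rule → Negative.
19: 19 mod 3 = 1, has this property → Positive.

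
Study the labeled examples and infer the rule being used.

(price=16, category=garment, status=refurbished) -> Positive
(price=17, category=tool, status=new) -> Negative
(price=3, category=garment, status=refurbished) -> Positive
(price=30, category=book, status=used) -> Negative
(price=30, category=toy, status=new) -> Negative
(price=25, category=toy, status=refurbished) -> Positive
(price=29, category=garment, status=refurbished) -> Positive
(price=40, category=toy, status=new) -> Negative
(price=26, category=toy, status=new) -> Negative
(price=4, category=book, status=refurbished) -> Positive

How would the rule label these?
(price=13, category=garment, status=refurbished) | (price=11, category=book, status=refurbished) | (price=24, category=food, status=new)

Positive, Positive, Negative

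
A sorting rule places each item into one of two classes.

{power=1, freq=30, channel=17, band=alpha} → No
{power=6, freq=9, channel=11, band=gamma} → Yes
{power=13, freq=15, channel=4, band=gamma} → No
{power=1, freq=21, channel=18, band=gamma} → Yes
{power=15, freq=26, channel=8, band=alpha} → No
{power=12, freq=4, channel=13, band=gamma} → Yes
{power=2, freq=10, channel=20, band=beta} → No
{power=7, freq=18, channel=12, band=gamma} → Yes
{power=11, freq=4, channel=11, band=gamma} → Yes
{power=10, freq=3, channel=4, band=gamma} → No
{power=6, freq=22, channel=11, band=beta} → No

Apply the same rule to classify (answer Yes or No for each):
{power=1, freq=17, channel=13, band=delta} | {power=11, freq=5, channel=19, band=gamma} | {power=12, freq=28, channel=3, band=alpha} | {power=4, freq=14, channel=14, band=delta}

No, Yes, No, No

One predicate separates the groups cleanly: band is gamma AND channel ≥ 8.
{power=1, freq=17, channel=13, band=delta}: band is delta, channel = 13, fails this test → No.
{power=11, freq=5, channel=19, band=gamma}: band is gamma, channel = 19, satisfies this → Yes.
{power=12, freq=28, channel=3, band=alpha}: band is alpha, channel = 3, fails this test → No.
{power=4, freq=14, channel=14, band=delta}: band is delta, channel = 14, fails this test → No.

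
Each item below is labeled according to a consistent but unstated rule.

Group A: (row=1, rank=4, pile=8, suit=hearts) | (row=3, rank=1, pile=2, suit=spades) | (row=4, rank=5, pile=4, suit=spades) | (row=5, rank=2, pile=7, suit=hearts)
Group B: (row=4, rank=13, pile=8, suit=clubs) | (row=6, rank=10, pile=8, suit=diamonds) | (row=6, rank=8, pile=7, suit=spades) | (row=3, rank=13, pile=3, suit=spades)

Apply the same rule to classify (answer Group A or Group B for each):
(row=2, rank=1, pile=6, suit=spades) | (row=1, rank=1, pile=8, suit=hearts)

The distinguishing property — rank ≤ 5 — holds for all the 'Group A' cases and none of the 'Group B' cases.
(row=2, rank=1, pile=6, suit=spades): rank = 1 — fits, so Group A.
(row=1, rank=1, pile=8, suit=hearts): rank = 1 — fits, so Group A.

Group A, Group A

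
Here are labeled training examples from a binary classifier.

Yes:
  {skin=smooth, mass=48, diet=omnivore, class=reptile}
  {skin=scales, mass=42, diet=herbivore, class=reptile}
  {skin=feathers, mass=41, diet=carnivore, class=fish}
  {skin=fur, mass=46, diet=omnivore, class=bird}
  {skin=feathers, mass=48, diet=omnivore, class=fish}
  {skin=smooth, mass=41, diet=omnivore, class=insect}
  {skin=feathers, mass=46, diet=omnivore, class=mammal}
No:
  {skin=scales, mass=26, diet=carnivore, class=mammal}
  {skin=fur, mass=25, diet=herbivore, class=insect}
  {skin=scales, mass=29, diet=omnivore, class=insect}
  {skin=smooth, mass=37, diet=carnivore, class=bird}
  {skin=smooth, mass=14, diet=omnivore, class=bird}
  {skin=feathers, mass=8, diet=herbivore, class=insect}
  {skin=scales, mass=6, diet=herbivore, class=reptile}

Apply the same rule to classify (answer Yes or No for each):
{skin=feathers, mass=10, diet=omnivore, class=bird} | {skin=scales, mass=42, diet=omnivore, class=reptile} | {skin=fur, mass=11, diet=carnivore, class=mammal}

A rule that fits every label: mass ≥ 41 — true of each 'Yes' example, false of each 'No' one.
{skin=feathers, mass=10, diet=omnivore, class=bird}: mass = 10, does not fit → No.
{skin=scales, mass=42, diet=omnivore, class=reptile}: mass = 42, meets the rule → Yes.
{skin=fur, mass=11, diet=carnivore, class=mammal}: mass = 11, does not fit → No.

No, Yes, No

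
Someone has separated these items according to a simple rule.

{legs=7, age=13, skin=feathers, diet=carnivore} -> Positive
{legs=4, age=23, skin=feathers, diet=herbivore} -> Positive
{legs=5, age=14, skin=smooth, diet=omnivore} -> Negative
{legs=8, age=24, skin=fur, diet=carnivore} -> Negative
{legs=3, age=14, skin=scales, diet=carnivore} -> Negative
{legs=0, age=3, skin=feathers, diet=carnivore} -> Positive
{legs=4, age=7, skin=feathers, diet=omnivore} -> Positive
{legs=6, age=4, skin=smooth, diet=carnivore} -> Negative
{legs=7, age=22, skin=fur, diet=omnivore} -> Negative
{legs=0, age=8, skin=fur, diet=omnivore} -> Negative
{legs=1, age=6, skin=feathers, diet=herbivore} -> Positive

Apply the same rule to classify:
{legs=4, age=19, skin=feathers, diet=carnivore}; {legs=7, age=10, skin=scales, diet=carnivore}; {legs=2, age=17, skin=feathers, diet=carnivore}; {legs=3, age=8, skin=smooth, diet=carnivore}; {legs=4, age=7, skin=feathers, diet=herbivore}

Positive, Negative, Positive, Negative, Positive

Checking candidate rules against both groups, what survives is: skin is feathers.
{legs=4, age=19, skin=feathers, diet=carnivore}: skin is feathers — checks out, so Positive.
{legs=7, age=10, skin=scales, diet=carnivore}: skin is scales — doesn't match, so Negative.
{legs=2, age=17, skin=feathers, diet=carnivore}: skin is feathers — checks out, so Positive.
{legs=3, age=8, skin=smooth, diet=carnivore}: skin is smooth — doesn't match, so Negative.
{legs=4, age=7, skin=feathers, diet=herbivore}: skin is feathers — checks out, so Positive.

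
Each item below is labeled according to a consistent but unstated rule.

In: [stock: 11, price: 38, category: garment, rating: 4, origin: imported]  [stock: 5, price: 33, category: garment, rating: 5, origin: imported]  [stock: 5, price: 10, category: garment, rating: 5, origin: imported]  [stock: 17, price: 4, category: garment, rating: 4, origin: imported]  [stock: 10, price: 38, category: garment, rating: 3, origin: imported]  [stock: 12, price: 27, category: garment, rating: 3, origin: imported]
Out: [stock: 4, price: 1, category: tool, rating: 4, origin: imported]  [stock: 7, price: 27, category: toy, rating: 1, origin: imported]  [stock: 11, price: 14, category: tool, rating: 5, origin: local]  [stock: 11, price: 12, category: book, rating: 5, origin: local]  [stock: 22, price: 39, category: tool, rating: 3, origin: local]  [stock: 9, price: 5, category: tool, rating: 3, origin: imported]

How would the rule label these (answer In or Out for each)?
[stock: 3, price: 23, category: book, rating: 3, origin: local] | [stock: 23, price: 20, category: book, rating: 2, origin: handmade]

Out, Out

All 'In' examples share one property — category is garment — and every 'Out' example lacks it.
Out: [stock: 3, price: 23, category: book, rating: 3, origin: local], since category is book. Out: [stock: 23, price: 20, category: book, rating: 2, origin: handmade], since category is book.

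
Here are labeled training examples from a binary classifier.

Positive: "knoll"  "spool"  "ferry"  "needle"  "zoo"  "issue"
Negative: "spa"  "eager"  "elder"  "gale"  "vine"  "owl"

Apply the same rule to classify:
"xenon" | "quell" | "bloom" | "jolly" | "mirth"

Negative, Positive, Positive, Positive, Negative

Checking candidate rules against both groups, what survives is: has a double letter.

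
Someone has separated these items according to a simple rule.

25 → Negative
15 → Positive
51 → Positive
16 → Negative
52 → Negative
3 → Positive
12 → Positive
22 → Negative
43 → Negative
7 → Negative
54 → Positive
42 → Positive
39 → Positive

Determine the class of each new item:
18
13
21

Positive, Negative, Positive

Looking at the examples, the only property every 'Positive' case has and every 'Negative' case lacks is: multiple of 3.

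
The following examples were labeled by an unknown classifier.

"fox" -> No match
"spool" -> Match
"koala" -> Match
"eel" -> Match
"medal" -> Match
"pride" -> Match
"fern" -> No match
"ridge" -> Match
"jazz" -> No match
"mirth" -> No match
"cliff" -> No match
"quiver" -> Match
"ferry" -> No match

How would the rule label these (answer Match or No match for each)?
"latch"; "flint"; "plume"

One predicate separates the groups cleanly: has ≥ 2 vowels.
No match: "latch", since 1 vowel.
No match: "flint", since 1 vowel.
Match: "plume", since 2 vowels.

No match, No match, Match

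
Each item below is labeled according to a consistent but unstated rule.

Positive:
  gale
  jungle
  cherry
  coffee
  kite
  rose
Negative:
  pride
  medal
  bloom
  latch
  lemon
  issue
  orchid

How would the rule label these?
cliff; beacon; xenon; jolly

Negative, Positive, Negative, Negative

The pattern is that an item is 'Positive' exactly when: even length AND contains 'e'.
cliff — length 5, no 'e', hence Negative. beacon — length 6, has 'e', hence Positive. xenon — length 5, has 'e', hence Negative. jolly — length 5, no 'e', hence Negative.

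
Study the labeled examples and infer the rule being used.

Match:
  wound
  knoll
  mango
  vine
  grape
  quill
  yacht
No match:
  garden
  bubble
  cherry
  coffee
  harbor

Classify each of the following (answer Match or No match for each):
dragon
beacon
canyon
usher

No match, No match, No match, Match

'Match' ⟺ length ≤ 5.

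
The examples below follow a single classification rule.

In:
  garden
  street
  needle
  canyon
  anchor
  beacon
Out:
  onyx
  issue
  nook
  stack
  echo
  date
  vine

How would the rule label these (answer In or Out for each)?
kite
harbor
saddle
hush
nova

Out, In, In, Out, Out

A rule that fits every label: length 6 — true of each 'In' example, false of each 'Out' one.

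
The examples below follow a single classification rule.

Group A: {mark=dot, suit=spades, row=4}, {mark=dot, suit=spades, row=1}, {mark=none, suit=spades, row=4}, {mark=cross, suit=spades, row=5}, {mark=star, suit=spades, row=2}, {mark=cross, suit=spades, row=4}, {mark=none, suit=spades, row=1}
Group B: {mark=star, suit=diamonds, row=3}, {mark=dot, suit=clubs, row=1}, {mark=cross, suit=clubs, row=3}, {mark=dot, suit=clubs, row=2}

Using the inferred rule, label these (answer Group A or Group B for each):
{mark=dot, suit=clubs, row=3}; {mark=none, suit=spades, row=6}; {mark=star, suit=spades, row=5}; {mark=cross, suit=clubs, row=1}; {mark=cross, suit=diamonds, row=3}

Group B, Group A, Group A, Group B, Group B

Checking candidate rules against both groups, what survives is: suit is spades.
{mark=dot, suit=clubs, row=3}: suit is clubs, does not fit → Group B. {mark=none, suit=spades, row=6}: suit is spades, qualifies → Group A. {mark=star, suit=spades, row=5}: suit is spades, qualifies → Group A. {mark=cross, suit=clubs, row=1}: suit is clubs, does not fit → Group B. {mark=cross, suit=diamonds, row=3}: suit is diamonds, does not fit → Group B.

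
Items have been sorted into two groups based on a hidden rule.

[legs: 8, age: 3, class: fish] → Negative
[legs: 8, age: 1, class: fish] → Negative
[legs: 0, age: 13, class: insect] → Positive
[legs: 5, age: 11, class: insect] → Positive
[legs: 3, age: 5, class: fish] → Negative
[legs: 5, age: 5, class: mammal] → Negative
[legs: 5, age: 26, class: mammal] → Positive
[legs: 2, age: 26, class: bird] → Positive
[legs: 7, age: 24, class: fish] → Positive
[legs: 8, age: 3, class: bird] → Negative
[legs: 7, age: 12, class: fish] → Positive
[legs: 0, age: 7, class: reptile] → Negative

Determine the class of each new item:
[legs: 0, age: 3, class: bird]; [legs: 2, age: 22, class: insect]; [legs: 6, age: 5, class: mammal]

Every 'Positive' example satisfies: age ≥ 11. None of the 'Negative' examples do.
[legs: 0, age: 3, class: bird]: age = 3, fails this test → Negative. [legs: 2, age: 22, class: insect]: age = 22, checks out → Positive. [legs: 6, age: 5, class: mammal]: age = 5, fails this test → Negative.

Negative, Positive, Negative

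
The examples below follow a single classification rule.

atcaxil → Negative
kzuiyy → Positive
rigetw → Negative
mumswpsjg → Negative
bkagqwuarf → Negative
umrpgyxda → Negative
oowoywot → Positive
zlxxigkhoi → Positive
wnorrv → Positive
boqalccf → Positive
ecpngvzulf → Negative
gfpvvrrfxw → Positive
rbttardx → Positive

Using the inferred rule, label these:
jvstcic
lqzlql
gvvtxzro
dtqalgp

Looking at the examples, the only property every 'Positive' case has and every 'Negative' case lacks is: has a double letter.
jvstcic — no doubled letter, hence Negative.
lqzlql — no doubled letter, hence Negative.
gvvtxzro — 'vv' doubled, hence Positive.
dtqalgp — no doubled letter, hence Negative.

Negative, Negative, Positive, Negative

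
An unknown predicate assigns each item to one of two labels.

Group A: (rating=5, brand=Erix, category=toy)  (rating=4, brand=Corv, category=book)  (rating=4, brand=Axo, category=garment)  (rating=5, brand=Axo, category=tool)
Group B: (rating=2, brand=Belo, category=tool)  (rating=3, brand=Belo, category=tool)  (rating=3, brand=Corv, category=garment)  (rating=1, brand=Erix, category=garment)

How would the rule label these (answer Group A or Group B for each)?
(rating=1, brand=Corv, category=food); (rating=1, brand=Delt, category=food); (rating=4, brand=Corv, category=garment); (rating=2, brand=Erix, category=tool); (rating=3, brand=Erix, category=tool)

A rule that fits every label: rating ≥ 4 — true of each 'Group A' example, false of each 'Group B' one.
(rating=1, brand=Corv, category=food): Group B (rating = 1).
(rating=1, brand=Delt, category=food): Group B (rating = 1).
(rating=4, brand=Corv, category=garment): Group A (rating = 4).
(rating=2, brand=Erix, category=tool): Group B (rating = 2).
(rating=3, brand=Erix, category=tool): Group B (rating = 3).

Group B, Group B, Group A, Group B, Group B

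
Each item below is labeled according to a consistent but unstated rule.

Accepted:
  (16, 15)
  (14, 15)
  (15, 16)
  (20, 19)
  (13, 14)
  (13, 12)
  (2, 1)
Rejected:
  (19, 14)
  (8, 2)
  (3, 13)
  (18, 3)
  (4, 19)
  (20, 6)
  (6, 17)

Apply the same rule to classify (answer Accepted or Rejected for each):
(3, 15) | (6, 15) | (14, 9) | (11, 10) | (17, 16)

Rejected, Rejected, Rejected, Accepted, Accepted

A rule that fits every label: |first − second| ≤ 1 — true of each 'Accepted' example, false of each 'Rejected' one.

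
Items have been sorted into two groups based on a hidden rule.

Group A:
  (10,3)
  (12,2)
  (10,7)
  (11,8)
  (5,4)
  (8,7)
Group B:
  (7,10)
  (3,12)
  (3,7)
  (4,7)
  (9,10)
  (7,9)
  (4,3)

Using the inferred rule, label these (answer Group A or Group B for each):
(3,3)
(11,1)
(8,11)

The pattern is that an item is 'Group A' exactly when: first > second AND sum ≥ 9.
Group B: (3,3), since 3 = 3, 3+3 = 6.
Group A: (11,1), since 11 > 1, 11+1 = 12.
Group B: (8,11), since 8 < 11, 8+11 = 19.

Group B, Group A, Group B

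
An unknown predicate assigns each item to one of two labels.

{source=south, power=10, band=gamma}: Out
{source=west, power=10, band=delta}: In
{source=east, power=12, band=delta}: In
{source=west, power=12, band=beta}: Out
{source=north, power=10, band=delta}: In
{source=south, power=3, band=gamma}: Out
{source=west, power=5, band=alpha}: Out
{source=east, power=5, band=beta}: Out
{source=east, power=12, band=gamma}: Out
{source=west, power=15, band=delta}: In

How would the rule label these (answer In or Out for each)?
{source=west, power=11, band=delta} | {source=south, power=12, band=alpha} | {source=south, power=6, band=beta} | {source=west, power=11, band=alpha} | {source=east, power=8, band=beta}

In, Out, Out, Out, Out

All 'In' examples share one property — band is delta — and every 'Out' example lacks it.
{source=west, power=11, band=delta} — band is delta, hence In.
{source=south, power=12, band=alpha} — band is alpha, hence Out.
{source=south, power=6, band=beta} — band is beta, hence Out.
{source=west, power=11, band=alpha} — band is alpha, hence Out.
{source=east, power=8, band=beta} — band is beta, hence Out.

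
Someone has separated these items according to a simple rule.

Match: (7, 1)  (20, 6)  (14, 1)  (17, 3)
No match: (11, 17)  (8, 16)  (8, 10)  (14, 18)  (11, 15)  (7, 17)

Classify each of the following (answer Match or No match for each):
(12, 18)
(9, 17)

No match, No match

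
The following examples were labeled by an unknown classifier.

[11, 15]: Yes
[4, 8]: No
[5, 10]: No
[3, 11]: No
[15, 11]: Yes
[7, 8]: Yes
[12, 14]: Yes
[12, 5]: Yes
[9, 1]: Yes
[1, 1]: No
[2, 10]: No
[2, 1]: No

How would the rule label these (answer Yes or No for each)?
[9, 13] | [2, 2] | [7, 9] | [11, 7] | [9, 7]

Yes, No, Yes, Yes, Yes

All 'Yes' examples share one property — first ≥ 7 — and every 'No' example lacks it.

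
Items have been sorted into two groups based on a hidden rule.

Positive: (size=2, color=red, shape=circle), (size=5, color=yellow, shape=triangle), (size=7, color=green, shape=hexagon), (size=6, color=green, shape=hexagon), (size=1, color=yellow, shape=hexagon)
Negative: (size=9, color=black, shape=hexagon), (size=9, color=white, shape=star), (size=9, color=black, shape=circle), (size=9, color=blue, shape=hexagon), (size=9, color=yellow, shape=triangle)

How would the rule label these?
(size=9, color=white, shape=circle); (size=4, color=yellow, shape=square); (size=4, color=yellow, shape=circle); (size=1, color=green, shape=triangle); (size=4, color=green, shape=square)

Negative, Positive, Positive, Positive, Positive

The distinguishing property — size ≤ 7 — holds for all the 'Positive' cases and none of the 'Negative' cases.
(size=9, color=white, shape=circle): size = 9, does not fit → Negative. (size=4, color=yellow, shape=square): size = 4, meets the rule → Positive. (size=4, color=yellow, shape=circle): size = 4, meets the rule → Positive. (size=1, color=green, shape=triangle): size = 1, meets the rule → Positive. (size=4, color=green, shape=square): size = 4, meets the rule → Positive.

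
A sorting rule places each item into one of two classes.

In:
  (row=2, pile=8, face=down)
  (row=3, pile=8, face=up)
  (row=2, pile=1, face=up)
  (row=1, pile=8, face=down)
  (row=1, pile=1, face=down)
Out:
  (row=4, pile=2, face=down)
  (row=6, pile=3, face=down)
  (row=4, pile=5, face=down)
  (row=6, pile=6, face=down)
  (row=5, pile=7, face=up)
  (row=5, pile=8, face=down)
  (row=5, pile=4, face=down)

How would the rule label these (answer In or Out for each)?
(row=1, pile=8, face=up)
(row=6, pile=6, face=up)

In, Out

All 'In' examples share one property — row ≤ 3 — and every 'Out' example lacks it.
(row=1, pile=8, face=up) — row = 1, hence In. (row=6, pile=6, face=up) — row = 6, hence Out.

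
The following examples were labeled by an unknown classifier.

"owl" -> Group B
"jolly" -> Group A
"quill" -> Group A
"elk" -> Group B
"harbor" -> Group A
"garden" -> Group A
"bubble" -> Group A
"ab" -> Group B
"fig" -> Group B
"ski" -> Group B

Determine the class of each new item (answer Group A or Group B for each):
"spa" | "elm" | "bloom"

A rule that fits every label: length ≥ 5 — true of each 'Group A' example, false of each 'Group B' one.
"spa": length 3, fails the rule → Group B. "elm": length 3, fails the rule → Group B. "bloom": length 5, checks out → Group A.

Group B, Group B, Group A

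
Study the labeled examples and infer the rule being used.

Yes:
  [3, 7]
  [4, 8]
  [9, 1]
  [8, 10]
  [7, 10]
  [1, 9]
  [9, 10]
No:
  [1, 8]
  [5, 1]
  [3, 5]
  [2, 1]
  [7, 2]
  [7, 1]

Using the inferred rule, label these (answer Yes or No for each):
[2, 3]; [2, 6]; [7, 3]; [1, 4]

No, No, Yes, No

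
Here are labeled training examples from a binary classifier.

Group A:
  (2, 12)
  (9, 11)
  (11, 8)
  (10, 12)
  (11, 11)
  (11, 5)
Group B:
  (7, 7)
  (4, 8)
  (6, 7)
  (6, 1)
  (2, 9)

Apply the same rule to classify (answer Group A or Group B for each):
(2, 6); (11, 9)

Group B, Group A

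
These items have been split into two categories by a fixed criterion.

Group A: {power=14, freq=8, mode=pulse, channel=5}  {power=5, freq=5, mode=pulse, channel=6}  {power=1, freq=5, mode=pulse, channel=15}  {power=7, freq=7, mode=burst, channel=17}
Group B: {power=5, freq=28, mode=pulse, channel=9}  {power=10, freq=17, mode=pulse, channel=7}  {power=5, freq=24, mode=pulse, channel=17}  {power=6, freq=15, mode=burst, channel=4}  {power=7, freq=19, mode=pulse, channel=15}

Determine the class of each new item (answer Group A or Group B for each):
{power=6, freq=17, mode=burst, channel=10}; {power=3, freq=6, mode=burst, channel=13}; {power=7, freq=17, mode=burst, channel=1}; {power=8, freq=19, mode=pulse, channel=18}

Every 'Group A' example satisfies: freq ≤ 8. None of the 'Group B' examples do.
Group B: {power=6, freq=17, mode=burst, channel=10}, since freq = 17.
Group A: {power=3, freq=6, mode=burst, channel=13}, since freq = 6.
Group B: {power=7, freq=17, mode=burst, channel=1}, since freq = 17.
Group B: {power=8, freq=19, mode=pulse, channel=18}, since freq = 19.

Group B, Group A, Group B, Group B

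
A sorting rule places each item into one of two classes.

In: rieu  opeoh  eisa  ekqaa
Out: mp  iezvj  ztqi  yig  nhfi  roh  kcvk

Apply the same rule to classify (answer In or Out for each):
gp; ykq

Out, Out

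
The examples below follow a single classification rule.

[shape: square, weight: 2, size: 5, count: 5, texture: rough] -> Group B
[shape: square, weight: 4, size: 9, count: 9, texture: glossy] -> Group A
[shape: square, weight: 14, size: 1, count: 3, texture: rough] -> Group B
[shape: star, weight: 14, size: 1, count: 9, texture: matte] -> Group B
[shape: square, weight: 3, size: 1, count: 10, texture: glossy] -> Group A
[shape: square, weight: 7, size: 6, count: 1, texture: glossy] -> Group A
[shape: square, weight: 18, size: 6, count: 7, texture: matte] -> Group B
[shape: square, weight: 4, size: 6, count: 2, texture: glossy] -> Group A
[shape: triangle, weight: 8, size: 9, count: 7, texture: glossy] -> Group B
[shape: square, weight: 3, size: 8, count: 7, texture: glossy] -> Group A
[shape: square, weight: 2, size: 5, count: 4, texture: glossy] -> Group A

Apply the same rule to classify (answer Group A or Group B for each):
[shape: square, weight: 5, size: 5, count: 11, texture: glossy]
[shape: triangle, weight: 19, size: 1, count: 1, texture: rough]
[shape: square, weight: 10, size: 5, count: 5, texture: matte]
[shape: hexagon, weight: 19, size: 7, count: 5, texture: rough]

The rule appears to be: texture is glossy AND shape is square.
[shape: square, weight: 5, size: 5, count: 11, texture: glossy]: Group A (texture is glossy, shape is square).
[shape: triangle, weight: 19, size: 1, count: 1, texture: rough]: Group B (texture is rough, shape is triangle).
[shape: square, weight: 10, size: 5, count: 5, texture: matte]: Group B (texture is matte, shape is square).
[shape: hexagon, weight: 19, size: 7, count: 5, texture: rough]: Group B (texture is rough, shape is hexagon).

Group A, Group B, Group B, Group B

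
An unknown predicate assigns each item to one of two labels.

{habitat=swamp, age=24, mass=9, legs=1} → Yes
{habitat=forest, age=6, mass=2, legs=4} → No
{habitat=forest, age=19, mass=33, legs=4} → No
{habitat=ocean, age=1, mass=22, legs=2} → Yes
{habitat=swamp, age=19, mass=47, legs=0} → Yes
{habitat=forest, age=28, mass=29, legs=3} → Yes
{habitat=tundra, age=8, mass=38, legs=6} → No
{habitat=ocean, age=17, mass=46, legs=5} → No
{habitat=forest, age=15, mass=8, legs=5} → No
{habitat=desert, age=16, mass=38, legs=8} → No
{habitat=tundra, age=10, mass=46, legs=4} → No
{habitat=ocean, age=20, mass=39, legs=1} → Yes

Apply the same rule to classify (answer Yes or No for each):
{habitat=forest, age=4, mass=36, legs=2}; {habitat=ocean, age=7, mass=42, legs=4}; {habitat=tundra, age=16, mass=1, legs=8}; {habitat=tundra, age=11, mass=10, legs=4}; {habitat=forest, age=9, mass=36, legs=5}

All 'Yes' examples share one property — legs ≤ 3 — and every 'No' example lacks it.
{habitat=forest, age=4, mass=36, legs=2}: legs = 2 — meets the rule, so Yes.
{habitat=ocean, age=7, mass=42, legs=4}: legs = 4 — fails the rule, so No.
{habitat=tundra, age=16, mass=1, legs=8}: legs = 8 — fails the rule, so No.
{habitat=tundra, age=11, mass=10, legs=4}: legs = 4 — fails the rule, so No.
{habitat=forest, age=9, mass=36, legs=5}: legs = 5 — fails the rule, so No.

Yes, No, No, No, No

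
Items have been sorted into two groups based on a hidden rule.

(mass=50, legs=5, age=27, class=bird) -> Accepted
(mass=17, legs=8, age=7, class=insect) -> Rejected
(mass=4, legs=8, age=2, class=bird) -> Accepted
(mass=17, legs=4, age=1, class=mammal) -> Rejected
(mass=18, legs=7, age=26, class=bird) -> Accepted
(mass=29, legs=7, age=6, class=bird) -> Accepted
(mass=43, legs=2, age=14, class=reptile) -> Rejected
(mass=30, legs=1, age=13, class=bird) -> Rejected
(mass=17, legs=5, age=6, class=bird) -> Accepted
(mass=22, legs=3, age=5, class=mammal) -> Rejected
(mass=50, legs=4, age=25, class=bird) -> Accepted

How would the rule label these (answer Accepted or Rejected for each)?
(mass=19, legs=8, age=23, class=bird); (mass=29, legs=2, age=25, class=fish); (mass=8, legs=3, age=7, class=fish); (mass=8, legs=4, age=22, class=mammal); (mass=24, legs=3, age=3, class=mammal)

Every 'Accepted' example satisfies: class is bird AND legs ≥ 2. None of the 'Rejected' examples do.

Accepted, Rejected, Rejected, Rejected, Rejected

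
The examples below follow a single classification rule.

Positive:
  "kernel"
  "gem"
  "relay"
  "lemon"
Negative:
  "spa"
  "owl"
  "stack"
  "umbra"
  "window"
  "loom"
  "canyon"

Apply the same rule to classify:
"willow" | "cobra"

Negative, Negative

All 'Positive' examples share one property — contains 'e' — and every 'Negative' example lacks it.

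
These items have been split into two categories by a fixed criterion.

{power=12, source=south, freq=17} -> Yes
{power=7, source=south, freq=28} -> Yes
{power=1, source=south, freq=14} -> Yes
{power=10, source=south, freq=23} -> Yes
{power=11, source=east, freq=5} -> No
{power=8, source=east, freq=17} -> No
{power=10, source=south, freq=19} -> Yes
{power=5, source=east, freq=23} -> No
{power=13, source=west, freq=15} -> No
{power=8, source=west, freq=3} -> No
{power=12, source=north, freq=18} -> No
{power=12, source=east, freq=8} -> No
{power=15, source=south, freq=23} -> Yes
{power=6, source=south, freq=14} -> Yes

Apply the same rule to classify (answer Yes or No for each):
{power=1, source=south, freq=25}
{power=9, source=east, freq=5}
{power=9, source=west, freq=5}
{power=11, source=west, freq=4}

All 'Yes' examples share one property — source is south — and every 'No' example lacks it.

Yes, No, No, No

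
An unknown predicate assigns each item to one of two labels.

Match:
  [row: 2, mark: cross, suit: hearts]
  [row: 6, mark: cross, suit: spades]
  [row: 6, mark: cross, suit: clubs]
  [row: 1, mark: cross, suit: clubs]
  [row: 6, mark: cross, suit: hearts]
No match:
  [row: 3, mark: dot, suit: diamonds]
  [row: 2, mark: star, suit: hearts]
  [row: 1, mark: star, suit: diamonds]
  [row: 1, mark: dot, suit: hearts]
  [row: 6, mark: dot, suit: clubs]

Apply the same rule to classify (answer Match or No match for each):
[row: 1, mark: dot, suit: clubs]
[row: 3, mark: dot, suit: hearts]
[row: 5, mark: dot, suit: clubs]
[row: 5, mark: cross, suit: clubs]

Comparing the two groups points to one rule — mark is cross.

No match, No match, No match, Match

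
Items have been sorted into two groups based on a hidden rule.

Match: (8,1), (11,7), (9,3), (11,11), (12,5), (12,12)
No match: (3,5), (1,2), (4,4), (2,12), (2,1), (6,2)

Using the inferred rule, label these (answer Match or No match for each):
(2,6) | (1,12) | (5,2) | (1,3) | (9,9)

'Match' ⟺ first ≥ 7.
(2,6) → first 2 → No match. (1,12) → first 1 → No match. (5,2) → first 5 → No match. (1,3) → first 1 → No match. (9,9) → first 9 → Match.

No match, No match, No match, No match, Match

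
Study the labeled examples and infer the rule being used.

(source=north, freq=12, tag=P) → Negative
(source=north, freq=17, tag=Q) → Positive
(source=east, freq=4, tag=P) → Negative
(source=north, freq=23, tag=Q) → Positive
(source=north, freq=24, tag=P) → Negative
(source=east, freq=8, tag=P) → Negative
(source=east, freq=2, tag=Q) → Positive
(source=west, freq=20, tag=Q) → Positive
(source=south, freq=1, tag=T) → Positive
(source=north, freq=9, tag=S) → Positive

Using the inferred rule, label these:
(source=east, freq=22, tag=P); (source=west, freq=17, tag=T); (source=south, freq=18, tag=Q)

Negative, Positive, Positive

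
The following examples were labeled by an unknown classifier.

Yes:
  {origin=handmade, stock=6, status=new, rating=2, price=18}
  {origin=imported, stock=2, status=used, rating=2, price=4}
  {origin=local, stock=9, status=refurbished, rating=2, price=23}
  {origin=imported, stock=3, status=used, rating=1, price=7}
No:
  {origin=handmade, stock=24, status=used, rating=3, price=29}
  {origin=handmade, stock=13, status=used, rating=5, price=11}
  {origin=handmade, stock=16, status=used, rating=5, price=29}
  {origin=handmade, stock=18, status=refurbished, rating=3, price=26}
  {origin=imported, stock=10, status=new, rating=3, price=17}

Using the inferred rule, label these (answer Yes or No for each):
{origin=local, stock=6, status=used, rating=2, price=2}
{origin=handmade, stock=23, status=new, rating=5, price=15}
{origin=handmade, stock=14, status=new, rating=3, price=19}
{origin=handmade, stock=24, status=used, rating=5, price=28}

All 'Yes' examples share one property — stock ≤ 9 — and every 'No' example lacks it.
{origin=local, stock=6, status=used, rating=2, price=2}: stock = 6, checks out → Yes.
{origin=handmade, stock=23, status=new, rating=5, price=15}: stock = 23, doesn't match → No.
{origin=handmade, stock=14, status=new, rating=3, price=19}: stock = 14, doesn't match → No.
{origin=handmade, stock=24, status=used, rating=5, price=28}: stock = 24, doesn't match → No.

Yes, No, No, No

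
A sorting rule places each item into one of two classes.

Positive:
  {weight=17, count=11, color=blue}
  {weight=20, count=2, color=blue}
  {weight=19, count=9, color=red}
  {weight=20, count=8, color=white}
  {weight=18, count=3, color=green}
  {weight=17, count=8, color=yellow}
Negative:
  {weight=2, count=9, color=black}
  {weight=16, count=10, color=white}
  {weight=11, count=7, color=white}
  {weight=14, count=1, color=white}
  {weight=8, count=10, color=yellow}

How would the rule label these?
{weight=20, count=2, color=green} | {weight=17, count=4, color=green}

Positive, Positive

'Positive' ⟺ weight ≥ 17.
{weight=20, count=2, color=green}: Positive (weight = 20).
{weight=17, count=4, color=green}: Positive (weight = 17).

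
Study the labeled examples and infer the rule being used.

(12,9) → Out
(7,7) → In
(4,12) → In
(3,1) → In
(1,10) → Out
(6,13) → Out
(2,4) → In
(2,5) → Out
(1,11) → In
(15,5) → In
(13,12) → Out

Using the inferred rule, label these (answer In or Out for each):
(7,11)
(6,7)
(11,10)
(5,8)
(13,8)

The pattern is that an item is 'In' exactly when: sum is even.
(7,11): In (7+11 = 18).
(6,7): Out (6+7 = 13).
(11,10): Out (11+10 = 21).
(5,8): Out (5+8 = 13).
(13,8): Out (13+8 = 21).

In, Out, Out, Out, Out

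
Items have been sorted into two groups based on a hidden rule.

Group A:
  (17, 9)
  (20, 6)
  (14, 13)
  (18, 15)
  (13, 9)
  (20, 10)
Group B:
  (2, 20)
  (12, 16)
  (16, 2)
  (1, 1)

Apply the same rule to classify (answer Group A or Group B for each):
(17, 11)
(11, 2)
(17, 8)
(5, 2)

Group A, Group B, Group A, Group B

A rule that fits every label: first > second AND sum ≥ 22 — true of each 'Group A' example, false of each 'Group B' one.
(17, 11): Group A (17 > 11, 17+11 = 28).
(11, 2): Group B (11 > 2, 11+2 = 13).
(17, 8): Group A (17 > 8, 17+8 = 25).
(5, 2): Group B (5 > 2, 5+2 = 7).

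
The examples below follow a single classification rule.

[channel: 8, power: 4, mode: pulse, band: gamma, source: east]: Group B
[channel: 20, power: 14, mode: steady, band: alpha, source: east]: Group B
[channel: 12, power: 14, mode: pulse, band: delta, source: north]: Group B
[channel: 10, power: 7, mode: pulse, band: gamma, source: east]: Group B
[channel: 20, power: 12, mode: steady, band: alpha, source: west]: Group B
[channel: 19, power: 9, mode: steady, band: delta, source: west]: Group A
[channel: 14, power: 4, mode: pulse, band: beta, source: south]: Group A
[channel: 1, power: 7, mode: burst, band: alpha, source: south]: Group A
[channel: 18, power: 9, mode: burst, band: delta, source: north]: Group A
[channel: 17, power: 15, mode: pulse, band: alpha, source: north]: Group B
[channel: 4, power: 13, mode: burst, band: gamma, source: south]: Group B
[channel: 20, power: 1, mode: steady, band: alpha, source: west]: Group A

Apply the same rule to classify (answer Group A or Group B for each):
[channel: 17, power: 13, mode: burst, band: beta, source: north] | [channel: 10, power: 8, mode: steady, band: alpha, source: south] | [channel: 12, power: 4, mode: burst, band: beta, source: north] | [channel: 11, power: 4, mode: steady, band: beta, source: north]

Rule: band is not gamma AND power ≤ 9. This holds for each 'Group A' example and fails for each 'Group B' one.
[channel: 17, power: 13, mode: burst, band: beta, source: north] → band is beta, power = 13 → Group B.
[channel: 10, power: 8, mode: steady, band: alpha, source: south] → band is alpha, power = 8 → Group A.
[channel: 12, power: 4, mode: burst, band: beta, source: north] → band is beta, power = 4 → Group A.
[channel: 11, power: 4, mode: steady, band: beta, source: north] → band is beta, power = 4 → Group A.

Group B, Group A, Group A, Group A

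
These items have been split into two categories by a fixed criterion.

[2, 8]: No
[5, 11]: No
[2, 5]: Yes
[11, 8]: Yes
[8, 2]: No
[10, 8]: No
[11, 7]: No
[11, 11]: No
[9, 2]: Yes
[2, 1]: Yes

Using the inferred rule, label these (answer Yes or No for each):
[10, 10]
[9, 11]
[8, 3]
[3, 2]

No, No, Yes, Yes

Every 'Yes' example satisfies: sum is odd. None of the 'No' examples do.
[10, 10] — 10+10 = 20, hence No. [9, 11] — 9+11 = 20, hence No. [8, 3] — 8+3 = 11, hence Yes. [3, 2] — 3+2 = 5, hence Yes.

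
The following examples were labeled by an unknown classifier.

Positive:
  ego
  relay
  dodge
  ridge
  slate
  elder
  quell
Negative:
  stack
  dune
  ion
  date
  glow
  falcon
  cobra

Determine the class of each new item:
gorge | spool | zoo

Positive, Negative, Negative

A rule that fits every label: odd length AND contains 'e' — true of each 'Positive' example, false of each 'Negative' one.
gorge: Positive (length 5, has 'e').
spool: Negative (length 5, no 'e').
zoo: Negative (length 3, no 'e').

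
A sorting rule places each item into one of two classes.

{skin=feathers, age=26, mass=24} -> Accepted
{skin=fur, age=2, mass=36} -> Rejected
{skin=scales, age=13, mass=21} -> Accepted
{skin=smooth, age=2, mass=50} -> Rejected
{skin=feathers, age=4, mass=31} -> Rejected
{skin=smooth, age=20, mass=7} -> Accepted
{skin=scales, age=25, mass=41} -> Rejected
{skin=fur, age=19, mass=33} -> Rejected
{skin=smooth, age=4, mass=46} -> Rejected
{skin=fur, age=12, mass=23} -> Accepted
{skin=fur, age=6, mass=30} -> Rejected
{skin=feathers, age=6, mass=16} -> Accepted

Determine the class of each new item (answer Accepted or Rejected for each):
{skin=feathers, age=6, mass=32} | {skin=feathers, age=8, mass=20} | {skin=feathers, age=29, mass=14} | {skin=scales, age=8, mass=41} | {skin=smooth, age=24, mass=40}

One predicate separates the groups cleanly: mass ≤ 24.

Rejected, Accepted, Accepted, Rejected, Rejected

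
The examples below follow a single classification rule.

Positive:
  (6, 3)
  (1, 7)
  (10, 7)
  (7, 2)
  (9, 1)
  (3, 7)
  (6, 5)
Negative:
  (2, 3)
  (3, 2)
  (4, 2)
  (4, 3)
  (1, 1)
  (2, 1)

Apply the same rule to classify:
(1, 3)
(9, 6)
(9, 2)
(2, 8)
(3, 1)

Negative, Positive, Positive, Positive, Negative

Every 'Positive' example satisfies: sum ≥ 8. None of the 'Negative' examples do.
Negative: (1, 3), since 1+3 = 4. Positive: (9, 6), since 9+6 = 15. Positive: (9, 2), since 9+2 = 11. Positive: (2, 8), since 2+8 = 10. Negative: (3, 1), since 3+1 = 4.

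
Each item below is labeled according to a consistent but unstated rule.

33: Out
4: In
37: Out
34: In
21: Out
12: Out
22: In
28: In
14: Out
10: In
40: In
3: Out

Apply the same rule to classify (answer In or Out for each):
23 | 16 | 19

Out, In, Out

The rule appears to be: ≡ 4 (mod 6).
23: Out (23 mod 6 = 5). 16: In (16 mod 6 = 4). 19: Out (19 mod 6 = 1).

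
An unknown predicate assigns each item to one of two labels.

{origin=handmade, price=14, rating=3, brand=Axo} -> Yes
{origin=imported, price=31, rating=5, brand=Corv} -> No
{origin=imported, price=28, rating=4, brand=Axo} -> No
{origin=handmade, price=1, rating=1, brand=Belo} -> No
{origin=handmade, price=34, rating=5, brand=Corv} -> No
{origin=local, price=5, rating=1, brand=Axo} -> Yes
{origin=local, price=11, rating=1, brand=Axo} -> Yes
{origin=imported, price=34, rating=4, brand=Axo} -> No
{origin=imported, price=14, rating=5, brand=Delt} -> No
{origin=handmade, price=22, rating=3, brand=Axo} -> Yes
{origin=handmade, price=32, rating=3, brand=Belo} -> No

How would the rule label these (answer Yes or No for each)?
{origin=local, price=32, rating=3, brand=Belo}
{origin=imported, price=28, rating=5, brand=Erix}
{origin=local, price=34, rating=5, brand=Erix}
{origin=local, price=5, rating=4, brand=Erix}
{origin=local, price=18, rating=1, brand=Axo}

The simplest hypothesis consistent with all the labels is: brand is Axo AND price ≤ 22.
No: {origin=local, price=32, rating=3, brand=Belo}, since brand is Belo, price = 32.
No: {origin=imported, price=28, rating=5, brand=Erix}, since brand is Erix, price = 28.
No: {origin=local, price=34, rating=5, brand=Erix}, since brand is Erix, price = 34.
No: {origin=local, price=5, rating=4, brand=Erix}, since brand is Erix, price = 5.
Yes: {origin=local, price=18, rating=1, brand=Axo}, since brand is Axo, price = 18.

No, No, No, No, Yes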